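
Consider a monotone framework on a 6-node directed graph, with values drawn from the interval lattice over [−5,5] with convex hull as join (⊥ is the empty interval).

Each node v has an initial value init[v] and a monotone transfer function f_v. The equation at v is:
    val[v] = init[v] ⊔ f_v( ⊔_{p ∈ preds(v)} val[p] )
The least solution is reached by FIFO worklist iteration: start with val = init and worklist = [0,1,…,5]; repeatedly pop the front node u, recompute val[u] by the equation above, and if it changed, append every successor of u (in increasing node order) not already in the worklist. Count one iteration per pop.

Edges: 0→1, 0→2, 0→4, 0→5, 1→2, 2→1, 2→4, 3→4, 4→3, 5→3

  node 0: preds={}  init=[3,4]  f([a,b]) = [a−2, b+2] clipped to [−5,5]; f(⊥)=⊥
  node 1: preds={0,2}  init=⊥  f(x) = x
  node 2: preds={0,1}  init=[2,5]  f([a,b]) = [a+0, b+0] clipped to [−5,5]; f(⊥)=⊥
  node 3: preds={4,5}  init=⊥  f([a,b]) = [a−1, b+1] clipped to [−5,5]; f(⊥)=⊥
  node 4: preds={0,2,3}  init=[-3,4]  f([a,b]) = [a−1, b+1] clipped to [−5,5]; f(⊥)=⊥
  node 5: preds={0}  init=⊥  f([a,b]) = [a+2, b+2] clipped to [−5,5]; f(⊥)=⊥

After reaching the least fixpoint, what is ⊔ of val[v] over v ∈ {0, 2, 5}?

[2,5]

Trace (8 dequeues):
  [1] u=0 | in ⊥ | out [3,4] | ==
  [2] u=1 | in [2,5] | out [2,5] | prev ⊥ | push {}
  [3] u=2 | in [2,5] | out [2,5] | ==
  [4] u=3 | in [-3,4] | out [-4,5] | prev ⊥ | push {}
  [5] u=4 | in [-4,5] | out [-5,5] | prev [-3,4] | push {3}
  [6] u=5 | in [3,4] | out [5,5] | prev ⊥ | push {}
  [7] u=3 | in [-5,5] | out [-5,5] | prev [-4,5] | push {4}
  [8] u=4 | in [-5,5] | out [-5,5] | ==

Converged values:
  [0] [3,4]
  [1] [2,5]
  [2] [2,5]
  [3] [-5,5]
  [4] [-5,5]
  [5] [5,5]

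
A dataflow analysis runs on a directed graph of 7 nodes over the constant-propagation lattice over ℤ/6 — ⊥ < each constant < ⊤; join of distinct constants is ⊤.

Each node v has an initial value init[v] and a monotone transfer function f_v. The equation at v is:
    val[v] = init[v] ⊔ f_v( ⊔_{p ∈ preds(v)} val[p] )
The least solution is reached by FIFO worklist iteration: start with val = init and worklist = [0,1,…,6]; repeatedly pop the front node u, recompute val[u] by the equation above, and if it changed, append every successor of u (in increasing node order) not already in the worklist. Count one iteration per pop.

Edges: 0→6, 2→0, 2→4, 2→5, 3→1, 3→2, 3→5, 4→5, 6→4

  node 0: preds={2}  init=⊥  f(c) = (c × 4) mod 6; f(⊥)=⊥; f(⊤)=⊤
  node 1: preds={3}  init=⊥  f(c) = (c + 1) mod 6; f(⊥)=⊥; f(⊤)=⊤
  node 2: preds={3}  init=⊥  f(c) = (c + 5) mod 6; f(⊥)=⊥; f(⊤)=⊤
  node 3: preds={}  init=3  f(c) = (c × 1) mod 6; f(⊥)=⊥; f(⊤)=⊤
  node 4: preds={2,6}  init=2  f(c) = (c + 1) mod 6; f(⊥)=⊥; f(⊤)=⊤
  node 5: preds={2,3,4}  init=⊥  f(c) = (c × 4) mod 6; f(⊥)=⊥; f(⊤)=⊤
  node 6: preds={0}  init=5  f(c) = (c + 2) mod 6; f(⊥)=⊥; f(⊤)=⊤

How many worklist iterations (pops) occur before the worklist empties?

10

Worklist (10 pops):
  #1 pop 0: in=⊥ → ⊥ (no change)
  #2 pop 1: in=3 → 4 (was ⊥); enqueue []
  #3 pop 2: in=3 → 2 (was ⊥); enqueue [0]
  #4 pop 3: in=⊥ → 3 (no change)
  #5 pop 4: in=⊤ → ⊤ (was 2); enqueue []
  #6 pop 5: in=⊤ → ⊤ (was ⊥); enqueue []
  #7 pop 6: in=⊥ → 5 (no change)
  #8 pop 0: in=2 → 2 (was ⊥); enqueue [6]
  #9 pop 6: in=2 → ⊤ (was 5); enqueue [4]
  #10 pop 4: in=⊤ → ⊤ (no change)

Fixpoint:
  val[0] = 2
  val[1] = 4
  val[2] = 2
  val[3] = 3
  val[4] = ⊤
  val[5] = ⊤
  val[6] = ⊤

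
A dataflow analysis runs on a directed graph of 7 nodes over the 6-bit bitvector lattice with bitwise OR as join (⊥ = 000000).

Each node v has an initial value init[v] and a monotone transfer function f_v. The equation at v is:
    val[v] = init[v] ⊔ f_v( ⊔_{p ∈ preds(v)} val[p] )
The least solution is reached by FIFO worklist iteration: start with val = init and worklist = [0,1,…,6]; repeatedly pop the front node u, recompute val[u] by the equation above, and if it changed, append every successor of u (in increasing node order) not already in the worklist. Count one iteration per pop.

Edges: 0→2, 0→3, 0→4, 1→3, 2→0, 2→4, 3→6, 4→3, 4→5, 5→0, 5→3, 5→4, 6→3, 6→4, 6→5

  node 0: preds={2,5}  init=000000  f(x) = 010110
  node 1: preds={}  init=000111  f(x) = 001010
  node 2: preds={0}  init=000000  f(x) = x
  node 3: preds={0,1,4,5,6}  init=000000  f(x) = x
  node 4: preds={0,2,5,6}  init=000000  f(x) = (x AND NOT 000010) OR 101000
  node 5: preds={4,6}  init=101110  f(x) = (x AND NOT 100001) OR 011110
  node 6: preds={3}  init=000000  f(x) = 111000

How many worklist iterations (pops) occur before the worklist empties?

11

Worklist (11 pops):
  #1 pop 0: in=101110 → 010110 (was 000000); enqueue []
  #2 pop 1: in=000000 → 001111 (was 000111); enqueue []
  #3 pop 2: in=010110 → 010110 (was 000000); enqueue [0]
  #4 pop 3: in=111111 → 111111 (was 000000); enqueue []
  #5 pop 4: in=111110 → 111100 (was 000000); enqueue [3]
  #6 pop 5: in=111100 → 111110 (was 101110); enqueue [4]
  #7 pop 6: in=111111 → 111000 (was 000000); enqueue [5]
  #8 pop 0: in=111110 → 010110 (no change)
  #9 pop 3: in=111111 → 111111 (no change)
  #10 pop 4: in=111110 → 111100 (no change)
  #11 pop 5: in=111100 → 111110 (no change)

Fixpoint:
  val[0] = 010110
  val[1] = 001111
  val[2] = 010110
  val[3] = 111111
  val[4] = 111100
  val[5] = 111110
  val[6] = 111000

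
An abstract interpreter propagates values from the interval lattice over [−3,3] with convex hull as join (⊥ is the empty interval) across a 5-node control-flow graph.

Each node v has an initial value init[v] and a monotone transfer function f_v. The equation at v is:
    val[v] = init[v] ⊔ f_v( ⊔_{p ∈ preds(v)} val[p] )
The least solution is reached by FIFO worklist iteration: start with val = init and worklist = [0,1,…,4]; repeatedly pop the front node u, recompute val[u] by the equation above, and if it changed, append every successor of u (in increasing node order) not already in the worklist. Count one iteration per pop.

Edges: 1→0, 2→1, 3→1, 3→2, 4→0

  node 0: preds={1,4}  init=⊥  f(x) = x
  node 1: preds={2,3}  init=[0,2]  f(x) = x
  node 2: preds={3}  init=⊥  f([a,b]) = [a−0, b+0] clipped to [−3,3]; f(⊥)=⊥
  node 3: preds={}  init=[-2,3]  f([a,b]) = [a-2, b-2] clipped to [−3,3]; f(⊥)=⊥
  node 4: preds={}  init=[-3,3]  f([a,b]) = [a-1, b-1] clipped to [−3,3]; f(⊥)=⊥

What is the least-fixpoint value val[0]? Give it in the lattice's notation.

[-3,3]

Trace (7 dequeues):
  [1] u=0 | in [-3,3] | out [-3,3] | prev ⊥ | push {}
  [2] u=1 | in [-2,3] | out [-2,3] | prev [0,2] | push {0}
  [3] u=2 | in [-2,3] | out [-2,3] | prev ⊥ | push {1}
  [4] u=3 | in ⊥ | out [-2,3] | ==
  [5] u=4 | in ⊥ | out [-3,3] | ==
  [6] u=0 | in [-3,3] | out [-3,3] | ==
  [7] u=1 | in [-2,3] | out [-2,3] | ==

Converged values:
  [0] [-3,3]
  [1] [-2,3]
  [2] [-2,3]
  [3] [-2,3]
  [4] [-3,3]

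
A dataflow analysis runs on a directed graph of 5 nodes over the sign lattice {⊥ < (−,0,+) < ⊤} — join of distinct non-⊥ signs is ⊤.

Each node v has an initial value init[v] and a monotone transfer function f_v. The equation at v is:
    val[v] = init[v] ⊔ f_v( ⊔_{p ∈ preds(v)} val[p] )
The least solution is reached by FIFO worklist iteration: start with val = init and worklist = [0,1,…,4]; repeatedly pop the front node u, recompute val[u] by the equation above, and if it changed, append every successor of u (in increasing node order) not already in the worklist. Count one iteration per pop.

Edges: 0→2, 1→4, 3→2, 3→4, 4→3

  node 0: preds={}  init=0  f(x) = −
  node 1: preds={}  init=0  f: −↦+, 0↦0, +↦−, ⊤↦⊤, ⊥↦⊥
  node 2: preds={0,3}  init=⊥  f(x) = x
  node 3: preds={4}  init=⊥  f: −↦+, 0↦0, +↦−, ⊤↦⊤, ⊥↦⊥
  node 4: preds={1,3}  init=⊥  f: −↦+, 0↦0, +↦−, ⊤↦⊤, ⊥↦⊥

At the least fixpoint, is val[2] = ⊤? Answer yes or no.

Worklist (8 pops):
  #1 pop 0: in=⊥ → ⊤ (was 0); enqueue []
  #2 pop 1: in=⊥ → 0 (no change)
  #3 pop 2: in=⊤ → ⊤ (was ⊥); enqueue []
  #4 pop 3: in=⊥ → ⊥ (no change)
  #5 pop 4: in=0 → 0 (was ⊥); enqueue [3]
  #6 pop 3: in=0 → 0 (was ⊥); enqueue [2,4]
  #7 pop 2: in=⊤ → ⊤ (no change)
  #8 pop 4: in=0 → 0 (no change)

Fixpoint:
  val[0] = ⊤
  val[1] = 0
  val[2] = ⊤
  val[3] = 0
  val[4] = 0

yes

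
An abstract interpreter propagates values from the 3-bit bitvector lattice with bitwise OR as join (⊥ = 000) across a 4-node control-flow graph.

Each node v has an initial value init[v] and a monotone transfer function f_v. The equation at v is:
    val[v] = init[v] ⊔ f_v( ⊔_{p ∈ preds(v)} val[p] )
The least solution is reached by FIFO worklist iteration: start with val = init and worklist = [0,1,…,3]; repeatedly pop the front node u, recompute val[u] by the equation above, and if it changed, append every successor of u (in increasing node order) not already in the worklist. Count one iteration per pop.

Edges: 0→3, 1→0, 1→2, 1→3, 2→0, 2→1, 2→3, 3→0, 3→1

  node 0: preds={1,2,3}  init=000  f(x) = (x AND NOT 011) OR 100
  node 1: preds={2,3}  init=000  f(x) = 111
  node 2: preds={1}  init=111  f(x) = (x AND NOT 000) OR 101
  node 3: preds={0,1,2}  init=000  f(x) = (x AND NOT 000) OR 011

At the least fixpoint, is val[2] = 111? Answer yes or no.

yes

Trace (6 dequeues):
  [1] u=0 | in 111 | out 100 | prev 000 | push {}
  [2] u=1 | in 111 | out 111 | prev 000 | push {0}
  [3] u=2 | in 111 | out 111 | ==
  [4] u=3 | in 111 | out 111 | prev 000 | push {1}
  [5] u=0 | in 111 | out 100 | ==
  [6] u=1 | in 111 | out 111 | ==

Converged values:
  [0] 100
  [1] 111
  [2] 111
  [3] 111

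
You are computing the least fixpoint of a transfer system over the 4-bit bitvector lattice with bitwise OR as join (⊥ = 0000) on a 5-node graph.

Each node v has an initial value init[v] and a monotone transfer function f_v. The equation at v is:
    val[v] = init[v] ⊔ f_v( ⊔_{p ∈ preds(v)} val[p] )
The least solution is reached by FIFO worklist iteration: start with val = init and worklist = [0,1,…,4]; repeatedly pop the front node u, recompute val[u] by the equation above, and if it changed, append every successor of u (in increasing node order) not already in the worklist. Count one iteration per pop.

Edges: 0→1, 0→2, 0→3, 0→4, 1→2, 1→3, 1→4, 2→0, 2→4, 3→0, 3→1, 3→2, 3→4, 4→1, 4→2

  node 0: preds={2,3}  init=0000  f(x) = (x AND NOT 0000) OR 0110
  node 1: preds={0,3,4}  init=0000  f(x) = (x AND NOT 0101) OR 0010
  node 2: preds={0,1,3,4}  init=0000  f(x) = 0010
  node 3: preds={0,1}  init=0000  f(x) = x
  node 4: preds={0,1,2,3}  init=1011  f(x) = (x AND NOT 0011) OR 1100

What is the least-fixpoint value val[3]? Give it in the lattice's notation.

Trace (10 dequeues):
  [1] u=0 | in 0000 | out 0110 | prev 0000 | push {}
  [2] u=1 | in 1111 | out 1010 | prev 0000 | push {}
  [3] u=2 | in 1111 | out 0010 | prev 0000 | push {0}
  [4] u=3 | in 1110 | out 1110 | prev 0000 | push {1,2}
  [5] u=4 | in 1110 | out 1111 | prev 1011 | push {}
  [6] u=0 | in 1110 | out 1110 | prev 0110 | push {3,4}
  [7] u=1 | in 1111 | out 1010 | ==
  [8] u=2 | in 1111 | out 0010 | ==
  [9] u=3 | in 1110 | out 1110 | ==
  [10] u=4 | in 1110 | out 1111 | ==

Converged values:
  [0] 1110
  [1] 1010
  [2] 0010
  [3] 1110
  [4] 1111

1110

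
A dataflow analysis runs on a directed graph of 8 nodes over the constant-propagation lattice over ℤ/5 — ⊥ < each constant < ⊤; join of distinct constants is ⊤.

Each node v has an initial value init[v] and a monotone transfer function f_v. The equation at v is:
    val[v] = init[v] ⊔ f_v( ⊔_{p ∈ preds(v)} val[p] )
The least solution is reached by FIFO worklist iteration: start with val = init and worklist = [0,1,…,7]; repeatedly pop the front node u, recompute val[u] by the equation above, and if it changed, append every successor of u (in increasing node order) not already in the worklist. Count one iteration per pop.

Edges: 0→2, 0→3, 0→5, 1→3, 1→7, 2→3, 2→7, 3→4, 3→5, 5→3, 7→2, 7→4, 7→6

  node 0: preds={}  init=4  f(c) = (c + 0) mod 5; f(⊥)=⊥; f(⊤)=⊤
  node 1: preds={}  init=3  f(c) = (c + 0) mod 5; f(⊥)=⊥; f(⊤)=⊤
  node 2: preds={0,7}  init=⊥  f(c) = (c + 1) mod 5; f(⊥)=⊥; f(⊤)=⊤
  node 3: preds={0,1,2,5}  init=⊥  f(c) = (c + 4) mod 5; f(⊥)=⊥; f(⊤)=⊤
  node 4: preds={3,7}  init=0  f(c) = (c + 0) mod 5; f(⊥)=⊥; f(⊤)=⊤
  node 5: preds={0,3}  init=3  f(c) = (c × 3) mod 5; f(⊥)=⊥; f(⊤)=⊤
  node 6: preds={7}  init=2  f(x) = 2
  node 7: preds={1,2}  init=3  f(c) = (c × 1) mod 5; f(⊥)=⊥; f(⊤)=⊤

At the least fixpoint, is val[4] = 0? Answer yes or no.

Trace (12 dequeues):
  [1] u=0 | in ⊥ | out 4 | ==
  [2] u=1 | in ⊥ | out 3 | ==
  [3] u=2 | in ⊤ | out ⊤ | prev ⊥ | push {}
  [4] u=3 | in ⊤ | out ⊤ | prev ⊥ | push {}
  [5] u=4 | in ⊤ | out ⊤ | prev 0 | push {}
  [6] u=5 | in ⊤ | out ⊤ | prev 3 | push {3}
  [7] u=6 | in 3 | out 2 | ==
  [8] u=7 | in ⊤ | out ⊤ | prev 3 | push {2,4,6}
  [9] u=3 | in ⊤ | out ⊤ | ==
  [10] u=2 | in ⊤ | out ⊤ | ==
  [11] u=4 | in ⊤ | out ⊤ | ==
  [12] u=6 | in ⊤ | out 2 | ==

Converged values:
  [0] 4
  [1] 3
  [2] ⊤
  [3] ⊤
  [4] ⊤
  [5] ⊤
  [6] 2
  [7] ⊤

no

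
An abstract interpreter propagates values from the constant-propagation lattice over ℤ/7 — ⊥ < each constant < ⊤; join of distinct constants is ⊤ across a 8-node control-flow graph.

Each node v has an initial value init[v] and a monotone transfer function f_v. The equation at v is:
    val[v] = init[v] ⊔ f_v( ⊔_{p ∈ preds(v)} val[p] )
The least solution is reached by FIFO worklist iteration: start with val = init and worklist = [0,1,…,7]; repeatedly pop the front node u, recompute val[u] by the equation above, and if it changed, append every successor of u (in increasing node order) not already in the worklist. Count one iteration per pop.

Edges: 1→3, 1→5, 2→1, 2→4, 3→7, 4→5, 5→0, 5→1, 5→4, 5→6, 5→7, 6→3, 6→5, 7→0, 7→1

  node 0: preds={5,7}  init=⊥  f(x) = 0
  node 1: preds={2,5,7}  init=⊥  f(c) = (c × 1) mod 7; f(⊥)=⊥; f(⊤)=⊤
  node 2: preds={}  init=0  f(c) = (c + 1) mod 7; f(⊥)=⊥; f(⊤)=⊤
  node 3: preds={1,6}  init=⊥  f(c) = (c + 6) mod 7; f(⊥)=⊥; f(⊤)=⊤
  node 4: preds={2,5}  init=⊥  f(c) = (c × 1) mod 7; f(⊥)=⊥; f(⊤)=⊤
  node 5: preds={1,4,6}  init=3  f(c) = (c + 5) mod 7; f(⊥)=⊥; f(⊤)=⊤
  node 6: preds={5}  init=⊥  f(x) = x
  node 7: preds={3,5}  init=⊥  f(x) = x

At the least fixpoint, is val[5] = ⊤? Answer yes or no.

Worklist (13 pops):
  #1 pop 0: in=3 → 0 (was ⊥); enqueue []
  #2 pop 1: in=⊤ → ⊤ (was ⊥); enqueue []
  #3 pop 2: in=⊥ → 0 (no change)
  #4 pop 3: in=⊤ → ⊤ (was ⊥); enqueue []
  #5 pop 4: in=⊤ → ⊤ (was ⊥); enqueue []
  #6 pop 5: in=⊤ → ⊤ (was 3); enqueue [0,1,4]
  #7 pop 6: in=⊤ → ⊤ (was ⊥); enqueue [3,5]
  #8 pop 7: in=⊤ → ⊤ (was ⊥); enqueue []
  #9 pop 0: in=⊤ → 0 (no change)
  #10 pop 1: in=⊤ → ⊤ (no change)
  #11 pop 4: in=⊤ → ⊤ (no change)
  #12 pop 3: in=⊤ → ⊤ (no change)
  #13 pop 5: in=⊤ → ⊤ (no change)

Fixpoint:
  val[0] = 0
  val[1] = ⊤
  val[2] = 0
  val[3] = ⊤
  val[4] = ⊤
  val[5] = ⊤
  val[6] = ⊤
  val[7] = ⊤

yes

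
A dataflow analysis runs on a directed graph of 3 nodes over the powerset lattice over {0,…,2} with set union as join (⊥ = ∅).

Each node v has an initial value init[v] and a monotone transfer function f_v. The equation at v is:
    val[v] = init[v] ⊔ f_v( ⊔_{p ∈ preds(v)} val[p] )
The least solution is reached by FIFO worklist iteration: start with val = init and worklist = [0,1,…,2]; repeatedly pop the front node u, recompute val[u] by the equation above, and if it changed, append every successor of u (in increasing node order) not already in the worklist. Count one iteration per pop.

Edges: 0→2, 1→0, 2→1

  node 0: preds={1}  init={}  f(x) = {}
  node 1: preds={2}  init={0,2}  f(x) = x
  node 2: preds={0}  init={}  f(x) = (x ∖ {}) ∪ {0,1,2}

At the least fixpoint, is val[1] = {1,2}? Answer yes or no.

Iteration log — 5 steps:
  step 1. node 0  ⊔preds={0,2}  new={}  stable
  step 2. node 1  ⊔preds={}  new={0,2}  stable
  step 3. node 2  ⊔preds={}  new={0,1,2}  old={}  +wl: 1
  step 4. node 1  ⊔preds={0,1,2}  new={0,1,2}  old={0,2}  +wl: 0
  step 5. node 0  ⊔preds={0,1,2}  new={}  stable

Least fixpoint reached:
  node 0: {}
  node 1: {0,1,2}
  node 2: {0,1,2}

no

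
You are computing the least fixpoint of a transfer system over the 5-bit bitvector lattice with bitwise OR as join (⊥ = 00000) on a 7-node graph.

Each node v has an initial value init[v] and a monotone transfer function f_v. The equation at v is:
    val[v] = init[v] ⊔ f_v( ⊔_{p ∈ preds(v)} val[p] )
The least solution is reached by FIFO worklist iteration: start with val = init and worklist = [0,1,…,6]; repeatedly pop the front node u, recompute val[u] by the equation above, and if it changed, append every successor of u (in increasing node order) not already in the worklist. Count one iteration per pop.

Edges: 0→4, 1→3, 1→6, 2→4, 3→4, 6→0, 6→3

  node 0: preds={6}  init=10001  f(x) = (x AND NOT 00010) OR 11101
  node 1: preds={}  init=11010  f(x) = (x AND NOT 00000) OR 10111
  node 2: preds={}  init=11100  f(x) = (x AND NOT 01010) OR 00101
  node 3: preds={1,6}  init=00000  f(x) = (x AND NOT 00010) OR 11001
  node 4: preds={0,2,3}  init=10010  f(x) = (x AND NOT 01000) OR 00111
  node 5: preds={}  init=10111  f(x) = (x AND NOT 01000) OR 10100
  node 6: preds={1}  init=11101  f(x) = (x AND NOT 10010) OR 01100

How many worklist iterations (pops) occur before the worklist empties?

Trace (7 dequeues):
  [1] u=0 | in 11101 | out 11101 | prev 10001 | push {}
  [2] u=1 | in 00000 | out 11111 | prev 11010 | push {}
  [3] u=2 | in 00000 | out 11101 | prev 11100 | push {}
  [4] u=3 | in 11111 | out 11101 | prev 00000 | push {}
  [5] u=4 | in 11101 | out 10111 | prev 10010 | push {}
  [6] u=5 | in 00000 | out 10111 | ==
  [7] u=6 | in 11111 | out 11101 | ==

Converged values:
  [0] 11101
  [1] 11111
  [2] 11101
  [3] 11101
  [4] 10111
  [5] 10111
  [6] 11101

7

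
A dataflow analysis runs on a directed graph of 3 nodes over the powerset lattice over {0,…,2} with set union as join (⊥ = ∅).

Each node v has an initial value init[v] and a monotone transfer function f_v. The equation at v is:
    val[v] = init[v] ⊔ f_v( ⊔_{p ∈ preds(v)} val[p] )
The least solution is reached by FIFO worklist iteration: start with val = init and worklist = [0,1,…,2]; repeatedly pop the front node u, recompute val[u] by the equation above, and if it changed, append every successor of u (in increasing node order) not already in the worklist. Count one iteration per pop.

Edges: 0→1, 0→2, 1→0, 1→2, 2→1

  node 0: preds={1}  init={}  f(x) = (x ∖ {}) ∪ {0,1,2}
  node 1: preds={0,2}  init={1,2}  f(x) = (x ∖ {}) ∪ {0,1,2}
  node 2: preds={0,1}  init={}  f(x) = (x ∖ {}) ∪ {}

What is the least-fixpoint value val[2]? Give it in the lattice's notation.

{0,1,2}

Trace (5 dequeues):
  [1] u=0 | in {1,2} | out {0,1,2} | prev {} | push {}
  [2] u=1 | in {0,1,2} | out {0,1,2} | prev {1,2} | push {0}
  [3] u=2 | in {0,1,2} | out {0,1,2} | prev {} | push {1}
  [4] u=0 | in {0,1,2} | out {0,1,2} | ==
  [5] u=1 | in {0,1,2} | out {0,1,2} | ==

Converged values:
  [0] {0,1,2}
  [1] {0,1,2}
  [2] {0,1,2}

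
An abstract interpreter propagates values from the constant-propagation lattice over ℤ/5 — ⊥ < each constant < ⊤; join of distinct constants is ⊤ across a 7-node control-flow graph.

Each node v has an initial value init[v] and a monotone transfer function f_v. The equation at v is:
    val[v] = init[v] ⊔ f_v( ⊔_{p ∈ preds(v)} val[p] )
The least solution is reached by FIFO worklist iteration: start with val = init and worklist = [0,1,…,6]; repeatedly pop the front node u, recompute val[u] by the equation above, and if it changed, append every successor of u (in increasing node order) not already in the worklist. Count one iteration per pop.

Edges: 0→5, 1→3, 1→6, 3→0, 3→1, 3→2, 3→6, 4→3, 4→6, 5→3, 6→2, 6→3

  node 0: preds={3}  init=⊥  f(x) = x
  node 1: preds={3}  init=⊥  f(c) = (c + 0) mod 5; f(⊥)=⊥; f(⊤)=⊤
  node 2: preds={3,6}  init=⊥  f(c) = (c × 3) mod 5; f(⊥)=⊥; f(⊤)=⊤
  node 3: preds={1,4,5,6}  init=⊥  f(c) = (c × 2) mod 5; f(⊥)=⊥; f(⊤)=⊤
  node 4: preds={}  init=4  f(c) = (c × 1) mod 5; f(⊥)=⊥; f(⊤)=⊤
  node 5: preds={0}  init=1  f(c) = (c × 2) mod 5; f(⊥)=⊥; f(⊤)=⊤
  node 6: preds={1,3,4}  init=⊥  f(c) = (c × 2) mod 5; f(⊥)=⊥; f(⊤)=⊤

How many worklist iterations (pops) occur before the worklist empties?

Iteration log — 14 steps:
  step 1. node 0  ⊔preds=⊥  new=⊥  stable
  step 2. node 1  ⊔preds=⊥  new=⊥  stable
  step 3. node 2  ⊔preds=⊥  new=⊥  stable
  step 4. node 3  ⊔preds=⊤  new=⊤  old=⊥  +wl: 0,1,2
  step 5. node 4  ⊔preds=⊥  new=4  stable
  step 6. node 5  ⊔preds=⊥  new=1  stable
  step 7. node 6  ⊔preds=⊤  new=⊤  old=⊥  +wl: 3
  step 8. node 0  ⊔preds=⊤  new=⊤  old=⊥  +wl: 5
  step 9. node 1  ⊔preds=⊤  new=⊤  old=⊥  +wl: 6
  step 10. node 2  ⊔preds=⊤  new=⊤  old=⊥  +wl: 
  step 11. node 3  ⊔preds=⊤  new=⊤  stable
  step 12. node 5  ⊔preds=⊤  new=⊤  old=1  +wl: 3
  step 13. node 6  ⊔preds=⊤  new=⊤  stable
  step 14. node 3  ⊔preds=⊤  new=⊤  stable

Least fixpoint reached:
  node 0: ⊤
  node 1: ⊤
  node 2: ⊤
  node 3: ⊤
  node 4: 4
  node 5: ⊤
  node 6: ⊤

14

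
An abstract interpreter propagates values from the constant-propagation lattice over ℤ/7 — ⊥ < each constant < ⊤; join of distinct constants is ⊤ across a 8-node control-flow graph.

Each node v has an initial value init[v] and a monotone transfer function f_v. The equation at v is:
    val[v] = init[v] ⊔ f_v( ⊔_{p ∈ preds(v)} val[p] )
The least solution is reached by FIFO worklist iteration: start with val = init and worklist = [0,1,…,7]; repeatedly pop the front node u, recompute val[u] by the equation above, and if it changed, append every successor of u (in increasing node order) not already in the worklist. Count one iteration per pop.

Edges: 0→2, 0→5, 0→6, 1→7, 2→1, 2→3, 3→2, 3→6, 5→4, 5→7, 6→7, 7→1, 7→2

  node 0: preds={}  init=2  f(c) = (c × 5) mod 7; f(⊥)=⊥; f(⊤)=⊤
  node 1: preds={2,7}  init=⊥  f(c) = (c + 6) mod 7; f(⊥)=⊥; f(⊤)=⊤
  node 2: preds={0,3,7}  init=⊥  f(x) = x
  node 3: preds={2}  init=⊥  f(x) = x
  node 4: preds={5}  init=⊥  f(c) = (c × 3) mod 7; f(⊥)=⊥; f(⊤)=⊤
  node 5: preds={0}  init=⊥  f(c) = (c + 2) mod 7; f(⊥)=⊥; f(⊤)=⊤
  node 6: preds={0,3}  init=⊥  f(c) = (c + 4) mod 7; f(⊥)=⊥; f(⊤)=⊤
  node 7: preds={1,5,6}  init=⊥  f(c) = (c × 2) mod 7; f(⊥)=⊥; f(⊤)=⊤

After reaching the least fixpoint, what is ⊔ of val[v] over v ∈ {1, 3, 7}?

Worklist (17 pops):
  #1 pop 0: in=⊥ → 2 (no change)
  #2 pop 1: in=⊥ → ⊥ (no change)
  #3 pop 2: in=2 → 2 (was ⊥); enqueue [1]
  #4 pop 3: in=2 → 2 (was ⊥); enqueue [2]
  #5 pop 4: in=⊥ → ⊥ (no change)
  #6 pop 5: in=2 → 4 (was ⊥); enqueue [4]
  #7 pop 6: in=2 → 6 (was ⊥); enqueue []
  #8 pop 7: in=⊤ → ⊤ (was ⊥); enqueue []
  #9 pop 1: in=⊤ → ⊤ (was ⊥); enqueue [7]
  #10 pop 2: in=⊤ → ⊤ (was 2); enqueue [1,3]
  #11 pop 4: in=4 → 5 (was ⊥); enqueue []
  #12 pop 7: in=⊤ → ⊤ (no change)
  #13 pop 1: in=⊤ → ⊤ (no change)
  #14 pop 3: in=⊤ → ⊤ (was 2); enqueue [2,6]
  #15 pop 2: in=⊤ → ⊤ (no change)
  #16 pop 6: in=⊤ → ⊤ (was 6); enqueue [7]
  #17 pop 7: in=⊤ → ⊤ (no change)

Fixpoint:
  val[0] = 2
  val[1] = ⊤
  val[2] = ⊤
  val[3] = ⊤
  val[4] = 5
  val[5] = 4
  val[6] = ⊤
  val[7] = ⊤

⊤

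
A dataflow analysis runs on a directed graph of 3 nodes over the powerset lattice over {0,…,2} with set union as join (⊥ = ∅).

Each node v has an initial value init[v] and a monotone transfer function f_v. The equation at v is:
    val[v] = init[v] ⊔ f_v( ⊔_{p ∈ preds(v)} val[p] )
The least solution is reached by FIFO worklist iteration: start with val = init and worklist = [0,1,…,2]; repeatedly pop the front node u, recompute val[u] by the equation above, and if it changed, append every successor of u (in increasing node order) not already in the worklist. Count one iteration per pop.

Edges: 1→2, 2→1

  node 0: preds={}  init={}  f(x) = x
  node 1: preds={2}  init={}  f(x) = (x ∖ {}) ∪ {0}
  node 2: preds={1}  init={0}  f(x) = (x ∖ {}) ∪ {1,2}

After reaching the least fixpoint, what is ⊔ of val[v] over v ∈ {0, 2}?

Trace (5 dequeues):
  [1] u=0 | in {} | out {} | ==
  [2] u=1 | in {0} | out {0} | prev {} | push {}
  [3] u=2 | in {0} | out {0,1,2} | prev {0} | push {1}
  [4] u=1 | in {0,1,2} | out {0,1,2} | prev {0} | push {2}
  [5] u=2 | in {0,1,2} | out {0,1,2} | ==

Converged values:
  [0] {}
  [1] {0,1,2}
  [2] {0,1,2}

{0,1,2}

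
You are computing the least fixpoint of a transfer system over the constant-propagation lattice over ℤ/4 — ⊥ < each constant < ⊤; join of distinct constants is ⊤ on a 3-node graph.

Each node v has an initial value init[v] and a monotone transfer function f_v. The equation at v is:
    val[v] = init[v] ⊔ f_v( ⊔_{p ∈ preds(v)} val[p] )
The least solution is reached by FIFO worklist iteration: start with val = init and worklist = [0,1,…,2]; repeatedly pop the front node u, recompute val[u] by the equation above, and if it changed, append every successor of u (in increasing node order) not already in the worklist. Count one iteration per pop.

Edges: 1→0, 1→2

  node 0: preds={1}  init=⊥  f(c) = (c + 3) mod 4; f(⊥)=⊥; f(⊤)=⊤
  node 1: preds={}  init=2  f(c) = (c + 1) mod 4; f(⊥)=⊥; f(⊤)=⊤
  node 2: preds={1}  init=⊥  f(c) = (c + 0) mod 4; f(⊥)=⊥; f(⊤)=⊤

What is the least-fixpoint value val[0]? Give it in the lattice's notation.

Worklist (3 pops):
  #1 pop 0: in=2 → 1 (was ⊥); enqueue []
  #2 pop 1: in=⊥ → 2 (no change)
  #3 pop 2: in=2 → 2 (was ⊥); enqueue []

Fixpoint:
  val[0] = 1
  val[1] = 2
  val[2] = 2

1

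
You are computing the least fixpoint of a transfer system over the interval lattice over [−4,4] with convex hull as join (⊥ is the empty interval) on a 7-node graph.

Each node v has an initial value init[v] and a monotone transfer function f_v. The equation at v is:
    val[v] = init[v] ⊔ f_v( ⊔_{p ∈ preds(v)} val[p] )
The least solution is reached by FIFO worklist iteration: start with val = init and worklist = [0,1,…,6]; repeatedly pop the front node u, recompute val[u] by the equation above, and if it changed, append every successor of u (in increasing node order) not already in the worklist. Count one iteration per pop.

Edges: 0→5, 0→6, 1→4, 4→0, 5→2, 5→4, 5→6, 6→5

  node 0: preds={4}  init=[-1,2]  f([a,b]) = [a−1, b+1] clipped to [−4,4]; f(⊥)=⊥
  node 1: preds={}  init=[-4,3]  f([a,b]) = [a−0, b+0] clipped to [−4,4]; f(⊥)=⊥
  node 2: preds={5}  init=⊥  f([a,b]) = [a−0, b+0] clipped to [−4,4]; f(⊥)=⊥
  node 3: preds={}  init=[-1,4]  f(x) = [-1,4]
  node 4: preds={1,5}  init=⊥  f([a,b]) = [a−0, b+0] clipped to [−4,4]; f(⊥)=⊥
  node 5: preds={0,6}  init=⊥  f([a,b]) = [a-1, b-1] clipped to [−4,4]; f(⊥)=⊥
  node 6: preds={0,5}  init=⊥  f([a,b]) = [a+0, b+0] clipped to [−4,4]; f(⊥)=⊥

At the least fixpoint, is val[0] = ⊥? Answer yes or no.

no

Trace (15 dequeues):
  [1] u=0 | in ⊥ | out [-1,2] | ==
  [2] u=1 | in ⊥ | out [-4,3] | ==
  [3] u=2 | in ⊥ | out ⊥ | ==
  [4] u=3 | in ⊥ | out [-1,4] | ==
  [5] u=4 | in [-4,3] | out [-4,3] | prev ⊥ | push {0}
  [6] u=5 | in [-1,2] | out [-2,1] | prev ⊥ | push {2,4}
  [7] u=6 | in [-2,2] | out [-2,2] | prev ⊥ | push {5}
  [8] u=0 | in [-4,3] | out [-4,4] | prev [-1,2] | push {6}
  [9] u=2 | in [-2,1] | out [-2,1] | prev ⊥ | push {}
  [10] u=4 | in [-4,3] | out [-4,3] | ==
  [11] u=5 | in [-4,4] | out [-4,3] | prev [-2,1] | push {2,4}
  [12] u=6 | in [-4,4] | out [-4,4] | prev [-2,2] | push {5}
  [13] u=2 | in [-4,3] | out [-4,3] | prev [-2,1] | push {}
  [14] u=4 | in [-4,3] | out [-4,3] | ==
  [15] u=5 | in [-4,4] | out [-4,3] | ==

Converged values:
  [0] [-4,4]
  [1] [-4,3]
  [2] [-4,3]
  [3] [-1,4]
  [4] [-4,3]
  [5] [-4,3]
  [6] [-4,4]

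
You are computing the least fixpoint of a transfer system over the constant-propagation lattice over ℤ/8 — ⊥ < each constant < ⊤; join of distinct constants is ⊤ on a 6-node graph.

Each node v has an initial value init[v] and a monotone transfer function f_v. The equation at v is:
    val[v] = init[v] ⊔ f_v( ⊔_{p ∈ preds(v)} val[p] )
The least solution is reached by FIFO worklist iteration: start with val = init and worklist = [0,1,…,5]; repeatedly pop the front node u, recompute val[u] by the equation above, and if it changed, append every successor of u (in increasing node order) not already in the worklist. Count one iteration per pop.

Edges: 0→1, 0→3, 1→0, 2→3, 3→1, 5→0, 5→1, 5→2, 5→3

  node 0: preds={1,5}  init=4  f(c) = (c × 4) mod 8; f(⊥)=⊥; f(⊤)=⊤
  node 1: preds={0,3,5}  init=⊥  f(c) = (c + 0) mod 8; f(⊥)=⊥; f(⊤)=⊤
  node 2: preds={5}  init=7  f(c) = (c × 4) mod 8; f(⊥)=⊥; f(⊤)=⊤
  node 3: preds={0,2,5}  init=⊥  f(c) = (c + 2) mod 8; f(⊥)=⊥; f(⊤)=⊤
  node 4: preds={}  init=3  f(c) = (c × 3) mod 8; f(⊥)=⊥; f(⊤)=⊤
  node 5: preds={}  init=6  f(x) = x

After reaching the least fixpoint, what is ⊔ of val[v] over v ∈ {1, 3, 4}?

Iteration log — 8 steps:
  step 1. node 0  ⊔preds=6  new=⊤  old=4  +wl: 
  step 2. node 1  ⊔preds=⊤  new=⊤  old=⊥  +wl: 0
  step 3. node 2  ⊔preds=6  new=⊤  old=7  +wl: 
  step 4. node 3  ⊔preds=⊤  new=⊤  old=⊥  +wl: 1
  step 5. node 4  ⊔preds=⊥  new=3  stable
  step 6. node 5  ⊔preds=⊥  new=6  stable
  step 7. node 0  ⊔preds=⊤  new=⊤  stable
  step 8. node 1  ⊔preds=⊤  new=⊤  stable

Least fixpoint reached:
  node 0: ⊤
  node 1: ⊤
  node 2: ⊤
  node 3: ⊤
  node 4: 3
  node 5: 6

⊤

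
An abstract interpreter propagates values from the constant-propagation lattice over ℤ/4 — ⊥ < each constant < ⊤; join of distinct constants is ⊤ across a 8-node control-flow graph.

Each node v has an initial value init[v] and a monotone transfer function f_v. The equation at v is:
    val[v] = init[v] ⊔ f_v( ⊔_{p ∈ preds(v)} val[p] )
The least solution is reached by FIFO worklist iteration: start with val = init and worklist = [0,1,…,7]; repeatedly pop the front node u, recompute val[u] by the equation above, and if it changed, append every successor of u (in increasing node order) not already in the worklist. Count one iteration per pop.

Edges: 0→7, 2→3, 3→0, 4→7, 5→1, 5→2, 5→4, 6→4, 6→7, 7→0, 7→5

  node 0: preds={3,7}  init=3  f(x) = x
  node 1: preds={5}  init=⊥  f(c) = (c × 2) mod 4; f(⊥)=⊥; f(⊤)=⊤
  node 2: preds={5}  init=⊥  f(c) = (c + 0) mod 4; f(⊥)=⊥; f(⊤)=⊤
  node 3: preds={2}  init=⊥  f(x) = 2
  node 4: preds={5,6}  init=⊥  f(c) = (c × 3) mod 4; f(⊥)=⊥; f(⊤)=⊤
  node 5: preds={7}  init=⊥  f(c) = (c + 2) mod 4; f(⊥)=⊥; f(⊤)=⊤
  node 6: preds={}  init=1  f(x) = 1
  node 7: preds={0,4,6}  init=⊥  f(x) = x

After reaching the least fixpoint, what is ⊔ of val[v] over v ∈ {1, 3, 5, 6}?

Worklist (16 pops):
  #1 pop 0: in=⊥ → 3 (no change)
  #2 pop 1: in=⊥ → ⊥ (no change)
  #3 pop 2: in=⊥ → ⊥ (no change)
  #4 pop 3: in=⊥ → 2 (was ⊥); enqueue [0]
  #5 pop 4: in=1 → 3 (was ⊥); enqueue []
  #6 pop 5: in=⊥ → ⊥ (no change)
  #7 pop 6: in=⊥ → 1 (no change)
  #8 pop 7: in=⊤ → ⊤ (was ⊥); enqueue [5]
  #9 pop 0: in=⊤ → ⊤ (was 3); enqueue [7]
  #10 pop 5: in=⊤ → ⊤ (was ⊥); enqueue [1,2,4]
  #11 pop 7: in=⊤ → ⊤ (no change)
  #12 pop 1: in=⊤ → ⊤ (was ⊥); enqueue []
  #13 pop 2: in=⊤ → ⊤ (was ⊥); enqueue [3]
  #14 pop 4: in=⊤ → ⊤ (was 3); enqueue [7]
  #15 pop 3: in=⊤ → 2 (no change)
  #16 pop 7: in=⊤ → ⊤ (no change)

Fixpoint:
  val[0] = ⊤
  val[1] = ⊤
  val[2] = ⊤
  val[3] = 2
  val[4] = ⊤
  val[5] = ⊤
  val[6] = 1
  val[7] = ⊤

⊤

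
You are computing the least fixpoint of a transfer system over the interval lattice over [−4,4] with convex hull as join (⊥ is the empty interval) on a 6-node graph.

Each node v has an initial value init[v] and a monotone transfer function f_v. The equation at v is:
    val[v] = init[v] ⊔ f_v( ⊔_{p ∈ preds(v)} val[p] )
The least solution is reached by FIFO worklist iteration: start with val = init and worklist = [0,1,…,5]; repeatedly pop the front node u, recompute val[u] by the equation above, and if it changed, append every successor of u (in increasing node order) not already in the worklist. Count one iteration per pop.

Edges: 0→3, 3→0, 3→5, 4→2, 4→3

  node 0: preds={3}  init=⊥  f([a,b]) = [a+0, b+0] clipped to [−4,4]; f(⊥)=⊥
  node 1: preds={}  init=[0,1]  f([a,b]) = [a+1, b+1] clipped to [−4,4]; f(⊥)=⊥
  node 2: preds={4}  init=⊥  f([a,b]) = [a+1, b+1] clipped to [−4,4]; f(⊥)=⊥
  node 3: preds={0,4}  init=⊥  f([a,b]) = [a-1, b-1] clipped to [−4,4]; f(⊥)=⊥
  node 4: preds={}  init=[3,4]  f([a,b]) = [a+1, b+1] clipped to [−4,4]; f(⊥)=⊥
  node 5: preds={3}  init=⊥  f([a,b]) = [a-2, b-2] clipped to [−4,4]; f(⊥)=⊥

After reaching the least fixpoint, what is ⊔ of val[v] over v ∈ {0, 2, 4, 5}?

[-4,4]

Trace (26 dequeues):
  [1] u=0 | in ⊥ | out ⊥ | ==
  [2] u=1 | in ⊥ | out [0,1] | ==
  [3] u=2 | in [3,4] | out [4,4] | prev ⊥ | push {}
  [4] u=3 | in [3,4] | out [2,3] | prev ⊥ | push {0}
  [5] u=4 | in ⊥ | out [3,4] | ==
  [6] u=5 | in [2,3] | out [0,1] | prev ⊥ | push {}
  [7] u=0 | in [2,3] | out [2,3] | prev ⊥ | push {3}
  [8] u=3 | in [2,4] | out [1,3] | prev [2,3] | push {0,5}
  [9] u=0 | in [1,3] | out [1,3] | prev [2,3] | push {3}
  [10] u=5 | in [1,3] | out [-1,1] | prev [0,1] | push {}
  [11] u=3 | in [1,4] | out [0,3] | prev [1,3] | push {0,5}
  [12] u=0 | in [0,3] | out [0,3] | prev [1,3] | push {3}
  [13] u=5 | in [0,3] | out [-2,1] | prev [-1,1] | push {}
  [14] u=3 | in [0,4] | out [-1,3] | prev [0,3] | push {0,5}
  [15] u=0 | in [-1,3] | out [-1,3] | prev [0,3] | push {3}
  [16] u=5 | in [-1,3] | out [-3,1] | prev [-2,1] | push {}
  [17] u=3 | in [-1,4] | out [-2,3] | prev [-1,3] | push {0,5}
  [18] u=0 | in [-2,3] | out [-2,3] | prev [-1,3] | push {3}
  [19] u=5 | in [-2,3] | out [-4,1] | prev [-3,1] | push {}
  [20] u=3 | in [-2,4] | out [-3,3] | prev [-2,3] | push {0,5}
  [21] u=0 | in [-3,3] | out [-3,3] | prev [-2,3] | push {3}
  [22] u=5 | in [-3,3] | out [-4,1] | ==
  [23] u=3 | in [-3,4] | out [-4,3] | prev [-3,3] | push {0,5}
  [24] u=0 | in [-4,3] | out [-4,3] | prev [-3,3] | push {3}
  [25] u=5 | in [-4,3] | out [-4,1] | ==
  [26] u=3 | in [-4,4] | out [-4,3] | ==

Converged values:
  [0] [-4,3]
  [1] [0,1]
  [2] [4,4]
  [3] [-4,3]
  [4] [3,4]
  [5] [-4,1]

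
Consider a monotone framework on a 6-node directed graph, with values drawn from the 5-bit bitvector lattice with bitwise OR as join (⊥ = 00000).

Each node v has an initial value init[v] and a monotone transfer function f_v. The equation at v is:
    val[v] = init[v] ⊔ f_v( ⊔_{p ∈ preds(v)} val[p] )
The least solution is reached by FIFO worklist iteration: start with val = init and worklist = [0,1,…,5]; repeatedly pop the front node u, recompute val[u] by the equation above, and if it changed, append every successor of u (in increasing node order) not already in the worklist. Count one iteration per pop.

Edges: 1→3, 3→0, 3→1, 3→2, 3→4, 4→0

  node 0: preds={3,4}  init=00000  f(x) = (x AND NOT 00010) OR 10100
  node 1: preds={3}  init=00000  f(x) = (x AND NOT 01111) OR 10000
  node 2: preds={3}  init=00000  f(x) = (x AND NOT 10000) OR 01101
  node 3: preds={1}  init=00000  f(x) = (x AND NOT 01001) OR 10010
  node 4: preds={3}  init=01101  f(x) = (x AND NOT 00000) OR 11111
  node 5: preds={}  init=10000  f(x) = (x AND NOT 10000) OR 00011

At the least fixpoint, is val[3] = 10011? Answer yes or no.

Worklist (9 pops):
  #1 pop 0: in=01101 → 11101 (was 00000); enqueue []
  #2 pop 1: in=00000 → 10000 (was 00000); enqueue []
  #3 pop 2: in=00000 → 01101 (was 00000); enqueue []
  #4 pop 3: in=10000 → 10010 (was 00000); enqueue [0,1,2]
  #5 pop 4: in=10010 → 11111 (was 01101); enqueue []
  #6 pop 5: in=00000 → 10011 (was 10000); enqueue []
  #7 pop 0: in=11111 → 11101 (no change)
  #8 pop 1: in=10010 → 10000 (no change)
  #9 pop 2: in=10010 → 01111 (was 01101); enqueue []

Fixpoint:
  val[0] = 11101
  val[1] = 10000
  val[2] = 01111
  val[3] = 10010
  val[4] = 11111
  val[5] = 10011

no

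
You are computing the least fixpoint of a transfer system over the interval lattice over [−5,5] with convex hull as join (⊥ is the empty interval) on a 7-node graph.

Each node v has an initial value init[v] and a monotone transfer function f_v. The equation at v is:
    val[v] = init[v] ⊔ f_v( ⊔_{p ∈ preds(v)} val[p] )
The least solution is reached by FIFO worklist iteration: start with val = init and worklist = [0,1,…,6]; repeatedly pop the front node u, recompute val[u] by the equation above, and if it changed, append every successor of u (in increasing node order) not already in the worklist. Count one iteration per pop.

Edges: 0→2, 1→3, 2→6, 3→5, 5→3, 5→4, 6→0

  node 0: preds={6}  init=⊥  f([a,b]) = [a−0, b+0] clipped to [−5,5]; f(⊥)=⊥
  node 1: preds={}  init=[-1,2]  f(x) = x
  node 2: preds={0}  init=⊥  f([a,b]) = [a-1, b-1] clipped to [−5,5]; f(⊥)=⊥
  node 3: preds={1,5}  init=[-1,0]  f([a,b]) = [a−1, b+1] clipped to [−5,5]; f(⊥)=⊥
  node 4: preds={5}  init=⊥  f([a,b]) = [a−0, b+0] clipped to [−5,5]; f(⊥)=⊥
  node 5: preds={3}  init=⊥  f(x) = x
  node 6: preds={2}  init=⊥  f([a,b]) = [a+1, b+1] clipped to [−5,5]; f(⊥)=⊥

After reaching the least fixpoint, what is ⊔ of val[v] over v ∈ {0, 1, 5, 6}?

[-5,5]

Worklist (18 pops):
  #1 pop 0: in=⊥ → ⊥ (no change)
  #2 pop 1: in=⊥ → [-1,2] (no change)
  #3 pop 2: in=⊥ → ⊥ (no change)
  #4 pop 3: in=[-1,2] → [-2,3] (was [-1,0]); enqueue []
  #5 pop 4: in=⊥ → ⊥ (no change)
  #6 pop 5: in=[-2,3] → [-2,3] (was ⊥); enqueue [3,4]
  #7 pop 6: in=⊥ → ⊥ (no change)
  #8 pop 3: in=[-2,3] → [-3,4] (was [-2,3]); enqueue [5]
  #9 pop 4: in=[-2,3] → [-2,3] (was ⊥); enqueue []
  #10 pop 5: in=[-3,4] → [-3,4] (was [-2,3]); enqueue [3,4]
  #11 pop 3: in=[-3,4] → [-4,5] (was [-3,4]); enqueue [5]
  #12 pop 4: in=[-3,4] → [-3,4] (was [-2,3]); enqueue []
  #13 pop 5: in=[-4,5] → [-4,5] (was [-3,4]); enqueue [3,4]
  #14 pop 3: in=[-4,5] → [-5,5] (was [-4,5]); enqueue [5]
  #15 pop 4: in=[-4,5] → [-4,5] (was [-3,4]); enqueue []
  #16 pop 5: in=[-5,5] → [-5,5] (was [-4,5]); enqueue [3,4]
  #17 pop 3: in=[-5,5] → [-5,5] (no change)
  #18 pop 4: in=[-5,5] → [-5,5] (was [-4,5]); enqueue []

Fixpoint:
  val[0] = ⊥
  val[1] = [-1,2]
  val[2] = ⊥
  val[3] = [-5,5]
  val[4] = [-5,5]
  val[5] = [-5,5]
  val[6] = ⊥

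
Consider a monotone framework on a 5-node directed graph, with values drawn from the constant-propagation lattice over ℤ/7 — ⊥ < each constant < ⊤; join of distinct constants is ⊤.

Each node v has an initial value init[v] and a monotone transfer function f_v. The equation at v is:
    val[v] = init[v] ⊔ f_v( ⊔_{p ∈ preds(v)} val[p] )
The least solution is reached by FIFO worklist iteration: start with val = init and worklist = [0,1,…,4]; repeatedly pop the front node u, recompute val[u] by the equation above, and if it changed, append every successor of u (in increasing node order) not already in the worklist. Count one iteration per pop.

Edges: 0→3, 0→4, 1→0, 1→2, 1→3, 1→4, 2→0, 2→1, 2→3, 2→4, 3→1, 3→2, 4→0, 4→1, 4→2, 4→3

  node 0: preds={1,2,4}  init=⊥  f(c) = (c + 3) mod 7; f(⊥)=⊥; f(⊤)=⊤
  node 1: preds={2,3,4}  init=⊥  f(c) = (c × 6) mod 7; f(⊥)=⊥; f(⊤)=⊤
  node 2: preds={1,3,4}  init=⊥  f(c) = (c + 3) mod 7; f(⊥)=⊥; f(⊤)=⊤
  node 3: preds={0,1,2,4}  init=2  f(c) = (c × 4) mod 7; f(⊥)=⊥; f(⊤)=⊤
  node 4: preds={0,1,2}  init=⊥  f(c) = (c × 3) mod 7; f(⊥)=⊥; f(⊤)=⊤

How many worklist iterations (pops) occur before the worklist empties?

11

Trace (11 dequeues):
  [1] u=0 | in ⊥ | out ⊥ | ==
  [2] u=1 | in 2 | out 5 | prev ⊥ | push {0}
  [3] u=2 | in ⊤ | out ⊤ | prev ⊥ | push {1}
  [4] u=3 | in ⊤ | out ⊤ | prev 2 | push {2}
  [5] u=4 | in ⊤ | out ⊤ | prev ⊥ | push {3}
  [6] u=0 | in ⊤ | out ⊤ | prev ⊥ | push {4}
  [7] u=1 | in ⊤ | out ⊤ | prev 5 | push {0}
  [8] u=2 | in ⊤ | out ⊤ | ==
  [9] u=3 | in ⊤ | out ⊤ | ==
  [10] u=4 | in ⊤ | out ⊤ | ==
  [11] u=0 | in ⊤ | out ⊤ | ==

Converged values:
  [0] ⊤
  [1] ⊤
  [2] ⊤
  [3] ⊤
  [4] ⊤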